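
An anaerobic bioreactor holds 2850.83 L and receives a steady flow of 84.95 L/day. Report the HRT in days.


HRT = V / Q
= 2850.83 / 84.95
= 33.5589 days

33.5589 days


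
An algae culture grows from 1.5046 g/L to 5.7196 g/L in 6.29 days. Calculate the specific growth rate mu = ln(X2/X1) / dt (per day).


mu = ln(X2/X1) / dt
= ln(5.7196/1.5046) / 6.29
= 0.2123 per day

0.2123 per day


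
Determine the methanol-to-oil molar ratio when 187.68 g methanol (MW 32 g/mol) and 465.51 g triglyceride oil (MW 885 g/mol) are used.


Molar ratio = n_MeOH / n_oil = (MeOH/32) / (oil/885) = (MeOH * 885) / (32 * oil)
= (187.68 * 885) / (32 * 465.51)
= 11.1502

11.1502


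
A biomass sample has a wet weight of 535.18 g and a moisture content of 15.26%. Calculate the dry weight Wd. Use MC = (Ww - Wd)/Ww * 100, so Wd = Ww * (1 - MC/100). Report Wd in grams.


Wd = Ww * (1 - MC/100)
= 535.18 * (1 - 15.26/100)
= 453.5115 g

453.5115 g


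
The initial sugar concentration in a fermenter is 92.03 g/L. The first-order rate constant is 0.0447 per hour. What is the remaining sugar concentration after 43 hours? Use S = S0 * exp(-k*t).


S = S0 * exp(-k * t)
S = 92.03 * exp(-0.0447 * 43)
S = 13.4639 g/L

13.4639 g/L


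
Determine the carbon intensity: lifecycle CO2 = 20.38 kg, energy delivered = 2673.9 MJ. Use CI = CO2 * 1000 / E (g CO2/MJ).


CI = CO2 * 1000 / E
= 20.38 * 1000 / 2673.9
= 7.6218 g CO2/MJ

7.6218 g CO2/MJ


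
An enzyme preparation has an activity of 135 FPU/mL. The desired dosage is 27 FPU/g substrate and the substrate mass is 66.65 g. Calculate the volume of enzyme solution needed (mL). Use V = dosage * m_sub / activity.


V = dosage * m_sub / activity
V = 27 * 66.65 / 135
V = 13.3300 mL

13.3300 mL


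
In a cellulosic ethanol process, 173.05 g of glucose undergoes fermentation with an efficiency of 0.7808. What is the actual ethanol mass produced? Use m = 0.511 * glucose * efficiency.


Actual ethanol: m = 0.511 * 173.05 * 0.7808
m = 69.0450 g

69.0450 g


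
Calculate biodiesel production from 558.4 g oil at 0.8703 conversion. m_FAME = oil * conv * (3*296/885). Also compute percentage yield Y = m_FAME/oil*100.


m_FAME = oil * conv * (3 * 296 / 885) = oil * conv * (888/885)
= 558.4 * 0.8703 * 888 / 885
= 487.6229 g
Y = m_FAME / oil * 100 = conv * (888/885) * 100
= 0.8703 * 888 / 885 * 100
= 87.33%

487.6229 g FAME; Y = 87.33%


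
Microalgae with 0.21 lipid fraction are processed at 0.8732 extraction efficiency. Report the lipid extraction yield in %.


Y = lipid_content * extraction_eff * 100
= 0.21 * 0.8732 * 100
= 18.3372%

18.3372%


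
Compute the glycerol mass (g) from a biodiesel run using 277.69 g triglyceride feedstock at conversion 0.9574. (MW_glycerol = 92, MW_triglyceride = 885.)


glycerol = oil * conv * (92/885)
= 277.69 * 0.9574 * 92 / 885
= 27.6375 g

27.6375 g


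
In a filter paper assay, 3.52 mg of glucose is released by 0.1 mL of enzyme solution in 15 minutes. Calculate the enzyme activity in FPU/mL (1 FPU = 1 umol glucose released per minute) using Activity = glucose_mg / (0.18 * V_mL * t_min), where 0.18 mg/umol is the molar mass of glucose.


Activity = glucose_mg / (0.18 mg/umol * V_mL * t_min)
= 3.52 / (0.18 * 0.1 * 15)
= 13.0370 FPU/mL

13.0370 FPU/mL


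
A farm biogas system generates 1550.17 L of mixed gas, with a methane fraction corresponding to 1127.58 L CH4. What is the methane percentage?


CH4% = V_CH4 / V_total * 100
= 1127.58 / 1550.17 * 100
= 72.7391%

72.7391%


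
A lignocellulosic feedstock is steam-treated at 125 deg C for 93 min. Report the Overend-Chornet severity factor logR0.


logR0 = log10(t * exp((T - 100) / 14.75))
= log10(93 * exp((125 - 100) / 14.75))
= 2.7046

2.7046


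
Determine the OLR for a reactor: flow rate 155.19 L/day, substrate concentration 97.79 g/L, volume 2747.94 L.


OLR = Q * S / V
= 155.19 * 97.79 / 2747.94
= 5.5227 g/L/day

5.5227 g/L/day


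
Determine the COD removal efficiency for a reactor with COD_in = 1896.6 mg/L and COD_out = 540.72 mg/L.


eta = (COD_in - COD_out) / COD_in * 100
= (1896.6 - 540.72) / 1896.6 * 100
= 71.4900%

71.4900%


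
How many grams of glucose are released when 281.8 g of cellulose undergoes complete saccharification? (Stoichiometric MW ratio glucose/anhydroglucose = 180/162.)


glucose = cellulose * 180/162
= 281.8 * 180/162
= 313.1111 g

313.1111 g


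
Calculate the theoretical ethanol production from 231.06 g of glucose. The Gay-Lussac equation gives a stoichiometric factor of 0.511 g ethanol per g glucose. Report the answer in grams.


Theoretical ethanol yield: m_EtOH = 0.511 * m_glucose
m_EtOH = 0.511 * 231.06 = 118.0717 g

118.0717 g


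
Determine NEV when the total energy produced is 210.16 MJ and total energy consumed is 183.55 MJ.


NEV = E_out - E_in
= 210.16 - 183.55
= 26.6100 MJ

26.6100 MJ


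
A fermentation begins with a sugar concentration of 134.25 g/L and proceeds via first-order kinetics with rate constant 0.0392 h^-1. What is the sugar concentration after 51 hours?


S = S0 * exp(-k * t)
S = 134.25 * exp(-0.0392 * 51)
S = 18.1833 g/L

18.1833 g/L


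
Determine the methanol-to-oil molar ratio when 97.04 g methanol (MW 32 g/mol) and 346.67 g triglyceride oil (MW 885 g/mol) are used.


Molar ratio = n_MeOH / n_oil = (MeOH/32) / (oil/885) = (MeOH * 885) / (32 * oil)
= (97.04 * 885) / (32 * 346.67)
= 7.7415

7.7415


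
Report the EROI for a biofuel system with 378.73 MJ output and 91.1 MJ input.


EROI = E_out / E_in
= 378.73 / 91.1
= 4.1573

4.1573


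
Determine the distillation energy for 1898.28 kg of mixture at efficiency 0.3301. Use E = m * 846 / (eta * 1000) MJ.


E = m * 846 / (eta * 1000)
= 1898.28 * 846 / (0.3301 * 1000)
= 4865.0254 MJ

4865.0254 MJ


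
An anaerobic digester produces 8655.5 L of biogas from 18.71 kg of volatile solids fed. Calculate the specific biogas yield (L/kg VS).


Y = V / VS
= 8655.5 / 18.71
= 462.6136 L/kg VS

462.6136 L/kg VS


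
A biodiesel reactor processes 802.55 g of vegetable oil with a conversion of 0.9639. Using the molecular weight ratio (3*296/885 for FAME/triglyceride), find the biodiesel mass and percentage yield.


m_FAME = oil * conv * (3 * 296 / 885) = oil * conv * (888/885)
= 802.55 * 0.9639 * 888 / 885
= 776.2002 g
Y = m_FAME / oil * 100 = conv * (888/885) * 100
= 0.9639 * 888 / 885 * 100
= 96.72%

776.2002 g FAME; Y = 96.72%


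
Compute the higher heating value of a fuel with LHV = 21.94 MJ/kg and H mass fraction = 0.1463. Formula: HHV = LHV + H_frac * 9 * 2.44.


HHV = LHV + H_frac * 9 * 2.44
= 21.94 + 0.1463 * 9 * 2.44
= 25.1527 MJ/kg

25.1527 MJ/kg


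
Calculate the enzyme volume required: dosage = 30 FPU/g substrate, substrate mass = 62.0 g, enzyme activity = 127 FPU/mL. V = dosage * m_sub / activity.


V = dosage * m_sub / activity
V = 30 * 62.0 / 127
V = 14.6457 mL

14.6457 mL


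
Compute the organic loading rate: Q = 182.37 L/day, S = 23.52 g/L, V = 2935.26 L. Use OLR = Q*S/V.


OLR = Q * S / V
= 182.37 * 23.52 / 2935.26
= 1.4613 g/L/day

1.4613 g/L/day


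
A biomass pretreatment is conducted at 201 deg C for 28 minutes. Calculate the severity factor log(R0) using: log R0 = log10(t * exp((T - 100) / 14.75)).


logR0 = log10(t * exp((T - 100) / 14.75))
= log10(28 * exp((201 - 100) / 14.75))
= 4.4210

4.4210


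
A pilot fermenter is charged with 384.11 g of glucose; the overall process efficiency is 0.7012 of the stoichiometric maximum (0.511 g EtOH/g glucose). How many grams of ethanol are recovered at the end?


Actual ethanol: m = 0.511 * 384.11 * 0.7012
m = 137.6317 g

137.6317 g


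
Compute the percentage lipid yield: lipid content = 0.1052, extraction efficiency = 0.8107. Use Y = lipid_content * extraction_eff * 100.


Y = lipid_content * extraction_eff * 100
= 0.1052 * 0.8107 * 100
= 8.5286%

8.5286%


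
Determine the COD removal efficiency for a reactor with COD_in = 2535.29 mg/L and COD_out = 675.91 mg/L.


eta = (COD_in - COD_out) / COD_in * 100
= (2535.29 - 675.91) / 2535.29 * 100
= 73.3399%

73.3399%


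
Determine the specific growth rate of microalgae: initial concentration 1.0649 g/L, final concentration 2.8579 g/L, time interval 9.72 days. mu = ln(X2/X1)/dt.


mu = ln(X2/X1) / dt
= ln(2.8579/1.0649) / 9.72
= 0.1016 per day

0.1016 per day


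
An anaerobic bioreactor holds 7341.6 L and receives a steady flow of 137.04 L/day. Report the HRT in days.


HRT = V / Q
= 7341.6 / 137.04
= 53.5727 days

53.5727 days


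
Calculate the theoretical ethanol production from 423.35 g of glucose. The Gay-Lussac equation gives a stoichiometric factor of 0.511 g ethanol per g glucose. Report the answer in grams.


Theoretical ethanol yield: m_EtOH = 0.511 * m_glucose
m_EtOH = 0.511 * 423.35 = 216.3319 g

216.3319 g


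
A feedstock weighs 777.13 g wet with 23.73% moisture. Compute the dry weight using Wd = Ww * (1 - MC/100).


Wd = Ww * (1 - MC/100)
= 777.13 * (1 - 23.73/100)
= 592.7171 g

592.7171 g


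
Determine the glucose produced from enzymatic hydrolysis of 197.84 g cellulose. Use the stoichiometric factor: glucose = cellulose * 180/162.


glucose = cellulose * 180/162
= 197.84 * 180/162
= 219.8222 g

219.8222 g


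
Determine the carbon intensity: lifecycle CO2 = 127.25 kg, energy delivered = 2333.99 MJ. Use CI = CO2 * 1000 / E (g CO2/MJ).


CI = CO2 * 1000 / E
= 127.25 * 1000 / 2333.99
= 54.5204 g CO2/MJ

54.5204 g CO2/MJ


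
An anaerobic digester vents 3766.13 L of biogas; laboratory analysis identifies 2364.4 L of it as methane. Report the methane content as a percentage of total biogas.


CH4% = V_CH4 / V_total * 100
= 2364.4 / 3766.13 * 100
= 62.7806%

62.7806%


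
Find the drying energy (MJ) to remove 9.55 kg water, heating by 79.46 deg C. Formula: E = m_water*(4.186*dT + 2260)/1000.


E = m_water * (4.186 * dT + 2260) / 1000
= 9.55 * (4.186 * 79.46 + 2260) / 1000
= 24.7595 MJ

24.7595 MJ


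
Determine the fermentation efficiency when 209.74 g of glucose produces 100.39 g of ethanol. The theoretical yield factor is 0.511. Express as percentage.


Fermentation efficiency = (actual / (0.511 * glucose)) * 100
= (100.39 / (0.511 * 209.74)) * 100
= 93.6674%

93.6674%


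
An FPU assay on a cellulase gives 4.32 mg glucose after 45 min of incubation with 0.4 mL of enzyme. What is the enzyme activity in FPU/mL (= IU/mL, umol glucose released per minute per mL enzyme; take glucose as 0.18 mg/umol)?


Activity = glucose_mg / (0.18 mg/umol * V_mL * t_min)
= 4.32 / (0.18 * 0.4 * 45)
= 1.3333 FPU/mL

1.3333 FPU/mL


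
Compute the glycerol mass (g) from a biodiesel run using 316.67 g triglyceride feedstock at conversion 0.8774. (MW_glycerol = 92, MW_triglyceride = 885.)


glycerol = oil * conv * (92/885)
= 316.67 * 0.8774 * 92 / 885
= 28.8835 g

28.8835 g


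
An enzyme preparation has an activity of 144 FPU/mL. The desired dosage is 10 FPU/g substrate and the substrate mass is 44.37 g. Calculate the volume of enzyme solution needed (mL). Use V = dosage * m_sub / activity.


V = dosage * m_sub / activity
V = 10 * 44.37 / 144
V = 3.0812 mL

3.0812 mL


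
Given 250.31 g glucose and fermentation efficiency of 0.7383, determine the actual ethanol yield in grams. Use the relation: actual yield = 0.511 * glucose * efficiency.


Actual ethanol: m = 0.511 * 250.31 * 0.7383
m = 94.4348 g

94.4348 g


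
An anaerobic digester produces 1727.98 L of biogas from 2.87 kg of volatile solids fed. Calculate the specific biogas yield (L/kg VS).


Y = V / VS
= 1727.98 / 2.87
= 602.0836 L/kg VS

602.0836 L/kg VS


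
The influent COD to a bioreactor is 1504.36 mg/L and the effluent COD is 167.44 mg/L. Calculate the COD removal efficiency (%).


eta = (COD_in - COD_out) / COD_in * 100
= (1504.36 - 167.44) / 1504.36 * 100
= 88.8697%

88.8697%


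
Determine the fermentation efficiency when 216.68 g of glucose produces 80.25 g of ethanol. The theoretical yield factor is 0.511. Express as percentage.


Fermentation efficiency = (actual / (0.511 * glucose)) * 100
= (80.25 / (0.511 * 216.68)) * 100
= 72.4779%

72.4779%


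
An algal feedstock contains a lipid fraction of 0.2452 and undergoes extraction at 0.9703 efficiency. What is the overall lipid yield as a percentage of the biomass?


Y = lipid_content * extraction_eff * 100
= 0.2452 * 0.9703 * 100
= 23.7918%

23.7918%


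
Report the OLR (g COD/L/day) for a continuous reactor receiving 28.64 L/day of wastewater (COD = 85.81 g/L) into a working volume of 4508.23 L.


OLR = Q * S / V
= 28.64 * 85.81 / 4508.23
= 0.5451 g/L/day

0.5451 g/L/day


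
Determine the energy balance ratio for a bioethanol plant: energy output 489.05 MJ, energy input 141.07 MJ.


EROI = E_out / E_in
= 489.05 / 141.07
= 3.4667

3.4667


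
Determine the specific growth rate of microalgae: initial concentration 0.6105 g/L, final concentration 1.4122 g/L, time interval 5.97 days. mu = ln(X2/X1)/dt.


mu = ln(X2/X1) / dt
= ln(1.4122/0.6105) / 5.97
= 0.1405 per day

0.1405 per day


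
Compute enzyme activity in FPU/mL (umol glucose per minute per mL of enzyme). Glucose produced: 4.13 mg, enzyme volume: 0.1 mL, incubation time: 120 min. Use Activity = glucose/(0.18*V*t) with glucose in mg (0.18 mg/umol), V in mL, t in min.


Activity = glucose_mg / (0.18 mg/umol * V_mL * t_min)
= 4.13 / (0.18 * 0.1 * 120)
= 1.9120 FPU/mL

1.9120 FPU/mL


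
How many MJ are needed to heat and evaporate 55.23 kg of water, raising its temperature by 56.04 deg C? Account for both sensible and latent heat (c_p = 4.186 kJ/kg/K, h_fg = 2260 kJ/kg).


E = m_water * (4.186 * dT + 2260) / 1000
= 55.23 * (4.186 * 56.04 + 2260) / 1000
= 137.7758 MJ

137.7758 MJ


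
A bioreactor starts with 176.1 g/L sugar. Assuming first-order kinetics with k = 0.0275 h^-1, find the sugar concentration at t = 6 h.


S = S0 * exp(-k * t)
S = 176.1 * exp(-0.0275 * 6)
S = 149.3141 g/L

149.3141 g/L


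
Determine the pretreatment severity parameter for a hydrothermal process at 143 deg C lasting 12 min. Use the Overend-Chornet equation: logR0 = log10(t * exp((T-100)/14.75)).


logR0 = log10(t * exp((T - 100) / 14.75))
= log10(12 * exp((143 - 100) / 14.75))
= 2.3453

2.3453


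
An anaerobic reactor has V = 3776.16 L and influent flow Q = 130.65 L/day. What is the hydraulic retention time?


HRT = V / Q
= 3776.16 / 130.65
= 28.9029 days

28.9029 days


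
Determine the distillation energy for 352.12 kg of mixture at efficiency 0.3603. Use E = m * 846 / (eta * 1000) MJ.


E = m * 846 / (eta * 1000)
= 352.12 * 846 / (0.3603 * 1000)
= 826.7930 MJ

826.7930 MJ


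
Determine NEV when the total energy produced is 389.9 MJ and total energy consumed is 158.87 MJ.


NEV = E_out - E_in
= 389.9 - 158.87
= 231.0300 MJ

231.0300 MJ


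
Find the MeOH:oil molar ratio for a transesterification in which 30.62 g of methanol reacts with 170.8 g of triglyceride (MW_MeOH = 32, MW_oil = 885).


Molar ratio = n_MeOH / n_oil = (MeOH/32) / (oil/885) = (MeOH * 885) / (32 * oil)
= (30.62 * 885) / (32 * 170.8)
= 4.9580

4.9580


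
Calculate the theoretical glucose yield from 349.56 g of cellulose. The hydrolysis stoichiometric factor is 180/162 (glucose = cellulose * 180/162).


glucose = cellulose * 180/162
= 349.56 * 180/162
= 388.4000 g

388.4000 g


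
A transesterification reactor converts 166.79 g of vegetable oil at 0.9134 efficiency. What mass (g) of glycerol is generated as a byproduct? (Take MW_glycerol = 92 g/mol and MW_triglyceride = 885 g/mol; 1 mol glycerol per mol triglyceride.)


glycerol = oil * conv * (92/885)
= 166.79 * 0.9134 * 92 / 885
= 15.8371 g

15.8371 g


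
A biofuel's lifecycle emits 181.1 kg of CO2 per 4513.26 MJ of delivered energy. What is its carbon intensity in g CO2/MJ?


CI = CO2 * 1000 / E
= 181.1 * 1000 / 4513.26
= 40.1262 g CO2/MJ

40.1262 g CO2/MJ


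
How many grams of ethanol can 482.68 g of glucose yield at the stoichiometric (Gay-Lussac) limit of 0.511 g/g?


Theoretical ethanol yield: m_EtOH = 0.511 * m_glucose
m_EtOH = 0.511 * 482.68 = 246.6495 g

246.6495 g


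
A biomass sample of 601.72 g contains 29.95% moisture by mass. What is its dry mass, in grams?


Wd = Ww * (1 - MC/100)
= 601.72 * (1 - 29.95/100)
= 421.5049 g

421.5049 g


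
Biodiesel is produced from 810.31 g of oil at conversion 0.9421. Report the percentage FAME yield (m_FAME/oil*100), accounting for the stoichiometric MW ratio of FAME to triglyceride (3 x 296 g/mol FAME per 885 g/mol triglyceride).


m_FAME = oil * conv * (3 * 296 / 885) = oil * conv * (888/885)
= 810.31 * 0.9421 * 888 / 885
= 765.9808 g
Y = m_FAME / oil * 100 = conv * (888/885) * 100
= 0.9421 * 888 / 885 * 100
= 94.53%

94.53%


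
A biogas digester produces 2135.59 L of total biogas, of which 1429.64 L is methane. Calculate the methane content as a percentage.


CH4% = V_CH4 / V_total * 100
= 1429.64 / 2135.59 * 100
= 66.9436%

66.9436%


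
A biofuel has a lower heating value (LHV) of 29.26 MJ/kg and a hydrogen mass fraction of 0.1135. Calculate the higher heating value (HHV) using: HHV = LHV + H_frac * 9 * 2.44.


HHV = LHV + H_frac * 9 * 2.44
= 29.26 + 0.1135 * 9 * 2.44
= 31.7525 MJ/kg

31.7525 MJ/kg


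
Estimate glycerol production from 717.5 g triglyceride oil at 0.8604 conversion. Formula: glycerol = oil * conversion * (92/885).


glycerol = oil * conv * (92/885)
= 717.5 * 0.8604 * 92 / 885
= 64.1751 g

64.1751 g


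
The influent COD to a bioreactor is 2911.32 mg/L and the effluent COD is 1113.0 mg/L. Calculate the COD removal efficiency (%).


eta = (COD_in - COD_out) / COD_in * 100
= (2911.32 - 1113.0) / 2911.32 * 100
= 61.7699%

61.7699%


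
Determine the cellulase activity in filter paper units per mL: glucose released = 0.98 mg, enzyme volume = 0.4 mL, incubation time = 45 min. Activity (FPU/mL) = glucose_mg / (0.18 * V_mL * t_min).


Activity = glucose_mg / (0.18 mg/umol * V_mL * t_min)
= 0.98 / (0.18 * 0.4 * 45)
= 0.3025 FPU/mL

0.3025 FPU/mL


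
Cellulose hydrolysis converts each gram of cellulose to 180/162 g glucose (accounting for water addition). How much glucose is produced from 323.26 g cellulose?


glucose = cellulose * 180/162
= 323.26 * 180/162
= 359.1778 g

359.1778 g


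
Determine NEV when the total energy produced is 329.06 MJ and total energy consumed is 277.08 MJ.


NEV = E_out - E_in
= 329.06 - 277.08
= 51.9800 MJ

51.9800 MJ


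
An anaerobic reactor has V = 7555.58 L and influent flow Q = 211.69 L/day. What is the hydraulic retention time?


HRT = V / Q
= 7555.58 / 211.69
= 35.6917 days

35.6917 days


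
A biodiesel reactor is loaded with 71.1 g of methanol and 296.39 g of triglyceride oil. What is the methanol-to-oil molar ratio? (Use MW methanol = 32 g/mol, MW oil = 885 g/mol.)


Molar ratio = n_MeOH / n_oil = (MeOH/32) / (oil/885) = (MeOH * 885) / (32 * oil)
= (71.1 * 885) / (32 * 296.39)
= 6.6344

6.6344


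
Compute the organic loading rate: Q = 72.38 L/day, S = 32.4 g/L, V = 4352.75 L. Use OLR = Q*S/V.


OLR = Q * S / V
= 72.38 * 32.4 / 4352.75
= 0.5388 g/L/day

0.5388 g/L/day


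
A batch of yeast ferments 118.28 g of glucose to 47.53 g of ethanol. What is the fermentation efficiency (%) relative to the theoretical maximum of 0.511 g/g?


Fermentation efficiency = (actual / (0.511 * glucose)) * 100
= (47.53 / (0.511 * 118.28)) * 100
= 78.6386%

78.6386%


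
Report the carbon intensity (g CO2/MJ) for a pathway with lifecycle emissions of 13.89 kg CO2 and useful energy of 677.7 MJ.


CI = CO2 * 1000 / E
= 13.89 * 1000 / 677.7
= 20.4958 g CO2/MJ

20.4958 g CO2/MJ


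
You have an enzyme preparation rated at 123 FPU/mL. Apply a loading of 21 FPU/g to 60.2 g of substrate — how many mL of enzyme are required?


V = dosage * m_sub / activity
V = 21 * 60.2 / 123
V = 10.2780 mL

10.2780 mL


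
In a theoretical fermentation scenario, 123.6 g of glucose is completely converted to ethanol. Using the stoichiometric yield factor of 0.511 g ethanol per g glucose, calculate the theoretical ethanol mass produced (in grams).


Theoretical ethanol yield: m_EtOH = 0.511 * m_glucose
m_EtOH = 0.511 * 123.6 = 63.1596 g

63.1596 g


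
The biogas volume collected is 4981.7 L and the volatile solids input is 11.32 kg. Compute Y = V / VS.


Y = V / VS
= 4981.7 / 11.32
= 440.0795 L/kg VS

440.0795 L/kg VS


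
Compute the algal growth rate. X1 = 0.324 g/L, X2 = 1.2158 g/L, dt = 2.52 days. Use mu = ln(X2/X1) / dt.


mu = ln(X2/X1) / dt
= ln(1.2158/0.324) / 2.52
= 0.5248 per day

0.5248 per day


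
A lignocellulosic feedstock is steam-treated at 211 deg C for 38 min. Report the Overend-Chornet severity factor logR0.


logR0 = log10(t * exp((T - 100) / 14.75))
= log10(38 * exp((211 - 100) / 14.75))
= 4.8480

4.8480


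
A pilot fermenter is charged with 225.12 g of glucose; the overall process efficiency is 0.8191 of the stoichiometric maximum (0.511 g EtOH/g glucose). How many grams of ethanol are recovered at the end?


Actual ethanol: m = 0.511 * 225.12 * 0.8191
m = 94.2262 g

94.2262 g


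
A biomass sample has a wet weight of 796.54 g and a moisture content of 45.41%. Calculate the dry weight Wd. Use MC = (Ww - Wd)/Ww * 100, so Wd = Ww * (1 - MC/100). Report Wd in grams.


Wd = Ww * (1 - MC/100)
= 796.54 * (1 - 45.41/100)
= 434.8312 g

434.8312 g


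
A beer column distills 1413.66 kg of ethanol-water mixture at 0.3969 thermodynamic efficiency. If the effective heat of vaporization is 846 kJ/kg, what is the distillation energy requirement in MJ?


E = m * 846 / (eta * 1000)
= 1413.66 * 846 / (0.3969 * 1000)
= 3013.2435 MJ

3013.2435 MJ


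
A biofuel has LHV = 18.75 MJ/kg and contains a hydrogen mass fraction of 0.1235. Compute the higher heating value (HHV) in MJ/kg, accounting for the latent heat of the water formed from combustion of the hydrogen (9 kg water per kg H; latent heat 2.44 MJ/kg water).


HHV = LHV + H_frac * 9 * 2.44
= 18.75 + 0.1235 * 9 * 2.44
= 21.4621 MJ/kg

21.4621 MJ/kg


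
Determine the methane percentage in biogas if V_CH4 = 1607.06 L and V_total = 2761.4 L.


CH4% = V_CH4 / V_total * 100
= 1607.06 / 2761.4 * 100
= 58.1973%

58.1973%


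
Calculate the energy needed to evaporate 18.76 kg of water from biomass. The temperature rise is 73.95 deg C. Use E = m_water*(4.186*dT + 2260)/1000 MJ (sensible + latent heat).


E = m_water * (4.186 * dT + 2260) / 1000
= 18.76 * (4.186 * 73.95 + 2260) / 1000
= 48.2048 MJ

48.2048 MJ


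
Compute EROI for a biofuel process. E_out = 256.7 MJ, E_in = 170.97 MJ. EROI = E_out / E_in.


EROI = E_out / E_in
= 256.7 / 170.97
= 1.5014

1.5014


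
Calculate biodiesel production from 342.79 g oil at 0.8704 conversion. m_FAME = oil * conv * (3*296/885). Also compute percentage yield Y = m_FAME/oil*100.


m_FAME = oil * conv * (3 * 296 / 885) = oil * conv * (888/885)
= 342.79 * 0.8704 * 888 / 885
= 299.3758 g
Y = m_FAME / oil * 100 = conv * (888/885) * 100
= 0.8704 * 888 / 885 * 100
= 87.34%

299.3758 g FAME; Y = 87.34%


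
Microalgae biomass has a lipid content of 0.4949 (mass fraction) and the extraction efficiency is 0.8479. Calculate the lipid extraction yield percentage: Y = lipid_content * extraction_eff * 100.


Y = lipid_content * extraction_eff * 100
= 0.4949 * 0.8479 * 100
= 41.9626%

41.9626%


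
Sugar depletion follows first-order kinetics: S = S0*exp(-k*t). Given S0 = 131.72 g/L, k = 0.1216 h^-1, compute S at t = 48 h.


S = S0 * exp(-k * t)
S = 131.72 * exp(-0.1216 * 48)
S = 0.3844 g/L

0.3844 g/L


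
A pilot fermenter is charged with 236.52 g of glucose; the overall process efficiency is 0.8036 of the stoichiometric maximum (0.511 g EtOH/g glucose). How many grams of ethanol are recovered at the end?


Actual ethanol: m = 0.511 * 236.52 * 0.8036
m = 97.1245 g

97.1245 g


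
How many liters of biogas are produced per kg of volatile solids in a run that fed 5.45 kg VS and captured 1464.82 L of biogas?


Y = V / VS
= 1464.82 / 5.45
= 268.7743 L/kg VS

268.7743 L/kg VS


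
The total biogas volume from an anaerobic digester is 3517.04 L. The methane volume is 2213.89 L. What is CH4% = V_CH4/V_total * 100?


CH4% = V_CH4 / V_total * 100
= 2213.89 / 3517.04 * 100
= 62.9475%

62.9475%


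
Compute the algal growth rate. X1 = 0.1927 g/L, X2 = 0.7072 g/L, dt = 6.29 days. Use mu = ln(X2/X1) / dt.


mu = ln(X2/X1) / dt
= ln(0.7072/0.1927) / 6.29
= 0.2067 per day

0.2067 per day


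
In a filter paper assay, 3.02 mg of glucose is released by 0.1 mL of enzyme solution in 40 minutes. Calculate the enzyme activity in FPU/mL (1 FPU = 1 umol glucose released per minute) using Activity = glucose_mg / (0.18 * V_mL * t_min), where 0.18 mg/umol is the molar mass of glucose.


Activity = glucose_mg / (0.18 mg/umol * V_mL * t_min)
= 3.02 / (0.18 * 0.1 * 40)
= 4.1944 FPU/mL

4.1944 FPU/mL


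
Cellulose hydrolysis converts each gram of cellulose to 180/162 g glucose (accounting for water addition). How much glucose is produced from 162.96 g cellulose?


glucose = cellulose * 180/162
= 162.96 * 180/162
= 181.0667 g

181.0667 g


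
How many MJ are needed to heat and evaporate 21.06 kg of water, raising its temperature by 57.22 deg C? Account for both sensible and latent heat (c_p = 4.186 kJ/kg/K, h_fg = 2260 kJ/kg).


E = m_water * (4.186 * dT + 2260) / 1000
= 21.06 * (4.186 * 57.22 + 2260) / 1000
= 52.6400 MJ

52.6400 MJ


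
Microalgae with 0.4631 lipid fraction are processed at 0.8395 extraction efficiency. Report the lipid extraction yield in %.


Y = lipid_content * extraction_eff * 100
= 0.4631 * 0.8395 * 100
= 38.8772%

38.8772%


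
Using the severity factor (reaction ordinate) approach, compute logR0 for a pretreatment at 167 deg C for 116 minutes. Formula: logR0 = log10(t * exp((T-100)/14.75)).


logR0 = log10(t * exp((T - 100) / 14.75))
= log10(116 * exp((167 - 100) / 14.75))
= 4.0372

4.0372


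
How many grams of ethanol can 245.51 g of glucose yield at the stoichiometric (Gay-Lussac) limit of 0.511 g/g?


Theoretical ethanol yield: m_EtOH = 0.511 * m_glucose
m_EtOH = 0.511 * 245.51 = 125.4556 g

125.4556 g


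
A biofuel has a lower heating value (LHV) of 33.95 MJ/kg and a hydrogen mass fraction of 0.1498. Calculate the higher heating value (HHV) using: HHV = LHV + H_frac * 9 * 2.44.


HHV = LHV + H_frac * 9 * 2.44
= 33.95 + 0.1498 * 9 * 2.44
= 37.2396 MJ/kg

37.2396 MJ/kg


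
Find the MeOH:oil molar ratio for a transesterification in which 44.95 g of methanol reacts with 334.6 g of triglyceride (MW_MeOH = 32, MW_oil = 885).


Molar ratio = n_MeOH / n_oil = (MeOH/32) / (oil/885) = (MeOH * 885) / (32 * oil)
= (44.95 * 885) / (32 * 334.6)
= 3.7153

3.7153


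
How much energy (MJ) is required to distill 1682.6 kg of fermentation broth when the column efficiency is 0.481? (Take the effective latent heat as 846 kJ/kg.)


E = m * 846 / (eta * 1000)
= 1682.6 * 846 / (0.481 * 1000)
= 2959.4170 MJ

2959.4170 MJ


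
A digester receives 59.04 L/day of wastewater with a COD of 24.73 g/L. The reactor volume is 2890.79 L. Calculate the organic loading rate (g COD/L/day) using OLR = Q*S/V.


OLR = Q * S / V
= 59.04 * 24.73 / 2890.79
= 0.5051 g/L/day

0.5051 g/L/day


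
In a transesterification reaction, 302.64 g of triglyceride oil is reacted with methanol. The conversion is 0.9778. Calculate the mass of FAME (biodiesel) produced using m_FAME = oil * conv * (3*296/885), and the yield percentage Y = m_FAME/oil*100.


m_FAME = oil * conv * (3 * 296 / 885) = oil * conv * (888/885)
= 302.64 * 0.9778 * 888 / 885
= 296.9245 g
Y = m_FAME / oil * 100 = conv * (888/885) * 100
= 0.9778 * 888 / 885 * 100
= 98.11%

296.9245 g FAME; Y = 98.11%


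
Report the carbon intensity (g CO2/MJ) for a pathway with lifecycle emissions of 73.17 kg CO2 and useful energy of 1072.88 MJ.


CI = CO2 * 1000 / E
= 73.17 * 1000 / 1072.88
= 68.1996 g CO2/MJ

68.1996 g CO2/MJ


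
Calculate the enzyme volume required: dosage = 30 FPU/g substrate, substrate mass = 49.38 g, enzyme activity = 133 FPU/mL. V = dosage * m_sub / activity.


V = dosage * m_sub / activity
V = 30 * 49.38 / 133
V = 11.1383 mL

11.1383 mL


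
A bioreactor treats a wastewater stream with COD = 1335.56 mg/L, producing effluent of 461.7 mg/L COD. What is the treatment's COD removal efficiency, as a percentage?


eta = (COD_in - COD_out) / COD_in * 100
= (1335.56 - 461.7) / 1335.56 * 100
= 65.4302%

65.4302%


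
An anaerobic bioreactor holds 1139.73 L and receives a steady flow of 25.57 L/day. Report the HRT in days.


HRT = V / Q
= 1139.73 / 25.57
= 44.5729 days

44.5729 days


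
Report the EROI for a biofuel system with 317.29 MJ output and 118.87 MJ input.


EROI = E_out / E_in
= 317.29 / 118.87
= 2.6692

2.6692


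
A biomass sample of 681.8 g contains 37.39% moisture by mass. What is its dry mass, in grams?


Wd = Ww * (1 - MC/100)
= 681.8 * (1 - 37.39/100)
= 426.8750 g

426.8750 g


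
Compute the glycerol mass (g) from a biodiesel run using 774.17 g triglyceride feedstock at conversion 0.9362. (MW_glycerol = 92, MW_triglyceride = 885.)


glycerol = oil * conv * (92/885)
= 774.17 * 0.9362 * 92 / 885
= 75.3441 g

75.3441 g


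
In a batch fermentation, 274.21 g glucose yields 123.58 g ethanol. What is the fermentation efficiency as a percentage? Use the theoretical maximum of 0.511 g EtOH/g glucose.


Fermentation efficiency = (actual / (0.511 * glucose)) * 100
= (123.58 / (0.511 * 274.21)) * 100
= 88.1950%

88.1950%


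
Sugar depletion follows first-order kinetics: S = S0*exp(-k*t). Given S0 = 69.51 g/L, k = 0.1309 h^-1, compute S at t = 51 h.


S = S0 * exp(-k * t)
S = 69.51 * exp(-0.1309 * 51)
S = 0.0876 g/L

0.0876 g/L


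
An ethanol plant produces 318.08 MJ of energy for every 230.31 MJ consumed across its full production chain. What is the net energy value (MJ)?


NEV = E_out - E_in
= 318.08 - 230.31
= 87.7700 MJ

87.7700 MJ


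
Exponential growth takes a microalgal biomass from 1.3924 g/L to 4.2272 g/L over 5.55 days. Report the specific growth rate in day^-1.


mu = ln(X2/X1) / dt
= ln(4.2272/1.3924) / 5.55
= 0.2001 per day

0.2001 per day


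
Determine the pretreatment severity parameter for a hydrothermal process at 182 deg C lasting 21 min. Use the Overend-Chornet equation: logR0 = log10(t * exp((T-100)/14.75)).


logR0 = log10(t * exp((T - 100) / 14.75))
= log10(21 * exp((182 - 100) / 14.75))
= 3.7366

3.7366


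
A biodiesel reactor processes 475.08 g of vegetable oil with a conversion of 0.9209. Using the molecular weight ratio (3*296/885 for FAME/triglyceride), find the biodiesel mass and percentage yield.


m_FAME = oil * conv * (3 * 296 / 885) = oil * conv * (888/885)
= 475.08 * 0.9209 * 888 / 885
= 438.9842 g
Y = m_FAME / oil * 100 = conv * (888/885) * 100
= 0.9209 * 888 / 885 * 100
= 92.40%

438.9842 g FAME; Y = 92.40%


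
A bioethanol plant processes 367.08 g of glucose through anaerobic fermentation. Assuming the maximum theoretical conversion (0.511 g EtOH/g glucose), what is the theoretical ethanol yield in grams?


Theoretical ethanol yield: m_EtOH = 0.511 * m_glucose
m_EtOH = 0.511 * 367.08 = 187.5779 g

187.5779 g


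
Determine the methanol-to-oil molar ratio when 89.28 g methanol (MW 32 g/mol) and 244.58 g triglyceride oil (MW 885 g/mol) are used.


Molar ratio = n_MeOH / n_oil = (MeOH/32) / (oil/885) = (MeOH * 885) / (32 * oil)
= (89.28 * 885) / (32 * 244.58)
= 10.0955

10.0955


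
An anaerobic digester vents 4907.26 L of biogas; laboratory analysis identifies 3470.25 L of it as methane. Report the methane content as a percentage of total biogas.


CH4% = V_CH4 / V_total * 100
= 3470.25 / 4907.26 * 100
= 70.7167%

70.7167%


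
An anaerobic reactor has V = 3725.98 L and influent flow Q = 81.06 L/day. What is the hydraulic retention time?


HRT = V / Q
= 3725.98 / 81.06
= 45.9657 days

45.9657 days


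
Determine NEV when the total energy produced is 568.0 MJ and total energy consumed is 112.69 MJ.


NEV = E_out - E_in
= 568.0 - 112.69
= 455.3100 MJ

455.3100 MJ


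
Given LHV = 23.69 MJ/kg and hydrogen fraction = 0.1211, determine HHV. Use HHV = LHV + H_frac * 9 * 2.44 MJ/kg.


HHV = LHV + H_frac * 9 * 2.44
= 23.69 + 0.1211 * 9 * 2.44
= 26.3494 MJ/kg

26.3494 MJ/kg


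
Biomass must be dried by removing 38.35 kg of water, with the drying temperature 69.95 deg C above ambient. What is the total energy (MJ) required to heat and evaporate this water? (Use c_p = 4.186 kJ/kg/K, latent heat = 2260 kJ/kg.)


E = m_water * (4.186 * dT + 2260) / 1000
= 38.35 * (4.186 * 69.95 + 2260) / 1000
= 97.9003 MJ

97.9003 MJ


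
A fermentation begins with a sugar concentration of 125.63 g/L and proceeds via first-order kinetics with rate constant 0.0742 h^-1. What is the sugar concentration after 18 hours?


S = S0 * exp(-k * t)
S = 125.63 * exp(-0.0742 * 18)
S = 33.0407 g/L

33.0407 g/L


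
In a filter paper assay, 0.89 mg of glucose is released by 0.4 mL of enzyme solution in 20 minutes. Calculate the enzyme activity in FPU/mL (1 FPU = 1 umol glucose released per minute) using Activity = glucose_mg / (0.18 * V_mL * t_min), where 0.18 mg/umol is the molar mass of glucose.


Activity = glucose_mg / (0.18 mg/umol * V_mL * t_min)
= 0.89 / (0.18 * 0.4 * 20)
= 0.6181 FPU/mL

0.6181 FPU/mL


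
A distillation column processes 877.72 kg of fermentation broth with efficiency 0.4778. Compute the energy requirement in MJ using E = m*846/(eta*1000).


E = m * 846 / (eta * 1000)
= 877.72 * 846 / (0.4778 * 1000)
= 1554.1045 MJ

1554.1045 MJ


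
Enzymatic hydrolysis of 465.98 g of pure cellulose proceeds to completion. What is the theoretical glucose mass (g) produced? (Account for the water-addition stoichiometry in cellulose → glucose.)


glucose = cellulose * 180/162
= 465.98 * 180/162
= 517.7556 g

517.7556 g


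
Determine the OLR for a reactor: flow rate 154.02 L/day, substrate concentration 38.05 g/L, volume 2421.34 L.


OLR = Q * S / V
= 154.02 * 38.05 / 2421.34
= 2.4203 g/L/day

2.4203 g/L/day


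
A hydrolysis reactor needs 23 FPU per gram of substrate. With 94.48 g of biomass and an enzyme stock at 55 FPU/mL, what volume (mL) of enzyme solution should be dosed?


V = dosage * m_sub / activity
V = 23 * 94.48 / 55
V = 39.5098 mL

39.5098 mL


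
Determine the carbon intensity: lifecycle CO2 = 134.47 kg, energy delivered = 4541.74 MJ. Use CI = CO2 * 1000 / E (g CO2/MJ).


CI = CO2 * 1000 / E
= 134.47 * 1000 / 4541.74
= 29.6076 g CO2/MJ

29.6076 g CO2/MJ


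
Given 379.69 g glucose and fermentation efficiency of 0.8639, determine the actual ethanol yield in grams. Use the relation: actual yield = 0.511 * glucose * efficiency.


Actual ethanol: m = 0.511 * 379.69 * 0.8639
m = 167.6153 g

167.6153 g


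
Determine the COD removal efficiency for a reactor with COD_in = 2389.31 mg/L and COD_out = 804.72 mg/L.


eta = (COD_in - COD_out) / COD_in * 100
= (2389.31 - 804.72) / 2389.31 * 100
= 66.3200%

66.3200%


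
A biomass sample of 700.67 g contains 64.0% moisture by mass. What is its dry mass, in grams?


Wd = Ww * (1 - MC/100)
= 700.67 * (1 - 64.0/100)
= 252.2412 g

252.2412 g


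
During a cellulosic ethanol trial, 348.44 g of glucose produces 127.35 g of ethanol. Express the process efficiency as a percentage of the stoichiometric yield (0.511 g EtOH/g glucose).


Fermentation efficiency = (actual / (0.511 * glucose)) * 100
= (127.35 / (0.511 * 348.44)) * 100
= 71.5237%

71.5237%


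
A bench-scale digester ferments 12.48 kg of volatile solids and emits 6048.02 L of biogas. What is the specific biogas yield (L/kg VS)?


Y = V / VS
= 6048.02 / 12.48
= 484.6170 L/kg VS

484.6170 L/kg VS


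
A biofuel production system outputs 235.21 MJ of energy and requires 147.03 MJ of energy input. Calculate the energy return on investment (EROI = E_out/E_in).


EROI = E_out / E_in
= 235.21 / 147.03
= 1.5997

1.5997


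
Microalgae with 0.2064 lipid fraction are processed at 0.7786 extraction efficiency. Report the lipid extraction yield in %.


Y = lipid_content * extraction_eff * 100
= 0.2064 * 0.7786 * 100
= 16.0703%

16.0703%


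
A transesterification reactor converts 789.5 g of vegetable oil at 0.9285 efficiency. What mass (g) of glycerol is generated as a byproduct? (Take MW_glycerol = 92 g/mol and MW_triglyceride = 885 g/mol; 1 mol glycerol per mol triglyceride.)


glycerol = oil * conv * (92/885)
= 789.5 * 0.9285 * 92 / 885
= 76.2041 g

76.2041 g


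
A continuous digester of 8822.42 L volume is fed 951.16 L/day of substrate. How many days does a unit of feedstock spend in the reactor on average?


HRT = V / Q
= 8822.42 / 951.16
= 9.2754 days

9.2754 days


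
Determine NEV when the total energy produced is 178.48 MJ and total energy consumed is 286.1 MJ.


NEV = E_out - E_in
= 178.48 - 286.1
= -107.6200 MJ

-107.6200 MJ


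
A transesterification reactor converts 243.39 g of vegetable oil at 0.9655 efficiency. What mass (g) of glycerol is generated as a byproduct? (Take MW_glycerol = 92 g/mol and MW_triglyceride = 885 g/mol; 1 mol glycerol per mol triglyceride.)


glycerol = oil * conv * (92/885)
= 243.39 * 0.9655 * 92 / 885
= 24.4287 g

24.4287 g


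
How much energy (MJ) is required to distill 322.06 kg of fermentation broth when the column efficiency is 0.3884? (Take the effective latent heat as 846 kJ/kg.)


E = m * 846 / (eta * 1000)
= 322.06 * 846 / (0.3884 * 1000)
= 701.5004 MJ

701.5004 MJ


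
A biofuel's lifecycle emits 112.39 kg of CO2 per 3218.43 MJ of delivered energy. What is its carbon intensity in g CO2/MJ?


CI = CO2 * 1000 / E
= 112.39 * 1000 / 3218.43
= 34.9208 g CO2/MJ

34.9208 g CO2/MJ


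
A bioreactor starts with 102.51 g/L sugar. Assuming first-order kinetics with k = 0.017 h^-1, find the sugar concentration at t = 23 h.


S = S0 * exp(-k * t)
S = 102.51 * exp(-0.017 * 23)
S = 69.3357 g/L

69.3357 g/L


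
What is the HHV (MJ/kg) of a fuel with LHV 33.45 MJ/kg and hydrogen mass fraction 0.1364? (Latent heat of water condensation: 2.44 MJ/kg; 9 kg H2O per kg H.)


HHV = LHV + H_frac * 9 * 2.44
= 33.45 + 0.1364 * 9 * 2.44
= 36.4453 MJ/kg

36.4453 MJ/kg


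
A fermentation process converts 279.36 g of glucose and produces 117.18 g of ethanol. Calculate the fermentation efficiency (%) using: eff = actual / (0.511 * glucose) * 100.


Fermentation efficiency = (actual / (0.511 * glucose)) * 100
= (117.18 / (0.511 * 279.36)) * 100
= 82.0859%

82.0859%


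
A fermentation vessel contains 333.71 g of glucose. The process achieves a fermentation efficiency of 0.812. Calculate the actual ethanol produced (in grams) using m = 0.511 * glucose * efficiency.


Actual ethanol: m = 0.511 * 333.71 * 0.812
m = 138.4670 g

138.4670 g


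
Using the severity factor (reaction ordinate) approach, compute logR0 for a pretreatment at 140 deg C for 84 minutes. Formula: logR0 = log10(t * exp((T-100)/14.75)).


logR0 = log10(t * exp((T - 100) / 14.75))
= log10(84 * exp((140 - 100) / 14.75))
= 3.1020

3.1020


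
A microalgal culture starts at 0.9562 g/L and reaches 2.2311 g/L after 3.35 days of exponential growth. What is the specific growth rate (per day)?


mu = ln(X2/X1) / dt
= ln(2.2311/0.9562) / 3.35
= 0.2529 per day

0.2529 per day


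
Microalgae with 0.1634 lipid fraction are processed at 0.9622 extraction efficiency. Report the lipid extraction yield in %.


Y = lipid_content * extraction_eff * 100
= 0.1634 * 0.9622 * 100
= 15.7223%

15.7223%


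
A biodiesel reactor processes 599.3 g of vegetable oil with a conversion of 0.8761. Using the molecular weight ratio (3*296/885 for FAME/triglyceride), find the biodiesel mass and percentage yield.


m_FAME = oil * conv * (3 * 296 / 885) = oil * conv * (888/885)
= 599.3 * 0.8761 * 888 / 885
= 526.8265 g
Y = m_FAME / oil * 100 = conv * (888/885) * 100
= 0.8761 * 888 / 885 * 100
= 87.91%

526.8265 g FAME; Y = 87.91%
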